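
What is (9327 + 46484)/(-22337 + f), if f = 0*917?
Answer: -7973/3191 ≈ -2.4986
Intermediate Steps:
f = 0
(9327 + 46484)/(-22337 + f) = (9327 + 46484)/(-22337 + 0) = 55811/(-22337) = 55811*(-1/22337) = -7973/3191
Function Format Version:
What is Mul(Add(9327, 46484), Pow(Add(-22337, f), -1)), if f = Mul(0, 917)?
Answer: Rational(-7973, 3191) ≈ -2.4986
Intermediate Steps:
f = 0
Mul(Add(9327, 46484), Pow(Add(-22337, f), -1)) = Mul(Add(9327, 46484), Pow(Add(-22337, 0), -1)) = Mul(55811, Pow(-22337, -1)) = Mul(55811, Rational(-1, 22337)) = Rational(-7973, 3191)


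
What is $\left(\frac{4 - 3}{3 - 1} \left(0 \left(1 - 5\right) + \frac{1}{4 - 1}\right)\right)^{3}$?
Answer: $\frac{1}{216} \approx 0.0046296$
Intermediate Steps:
$\left(\frac{4 - 3}{3 - 1} \left(0 \left(1 - 5\right) + \frac{1}{4 - 1}\right)\right)^{3} = \left(1 \cdot \frac{1}{2} \left(0 \left(-4\right) + \frac{1}{3}\right)\right)^{3} = \left(1 \cdot \frac{1}{2} \left(0 + \frac{1}{3}\right)\right)^{3} = \left(\frac{1}{2} \cdot \frac{1}{3}\right)^{3} = \left(\frac{1}{6}\right)^{3} = \frac{1}{216}$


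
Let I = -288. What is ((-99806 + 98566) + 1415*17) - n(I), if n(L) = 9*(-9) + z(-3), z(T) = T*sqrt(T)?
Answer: 22896 + 3*I*sqrt(3) ≈ 22896.0 + 5.1962*I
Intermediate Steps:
z(T) = T**(3/2)
n(L) = -81 - 3*I*sqrt(3) (n(L) = 9*(-9) + (-3)**(3/2) = -81 - 3*I*sqrt(3))
((-99806 + 98566) + 1415*17) - n(I) = ((-99806 + 98566) + 1415*17) - (-81 - 3*I*sqrt(3)) = (-1240 + 24055) + (81 + 3*I*sqrt(3)) = 22815 + (81 + 3*I*sqrt(3)) = 22896 + 3*I*sqrt(3)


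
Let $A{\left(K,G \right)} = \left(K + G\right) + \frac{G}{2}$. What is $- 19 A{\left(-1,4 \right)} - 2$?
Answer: $-97$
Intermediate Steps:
$A{\left(K,G \right)} = K + \frac{3 G}{2}$ ($A{\left(K,G \right)} = \left(G + K\right) + G \frac{1}{2} = \left(G + K\right) + \frac{G}{2} = K + \frac{3 G}{2}$)
$- 19 A{\left(-1,4 \right)} - 2 = - 19 \left(-1 + \frac{3}{2} \cdot 4\right) - 2 = - 19 \left(-1 + 6\right) - 2 = \left(-19\right) 5 - 2 = -95 - 2 = -97$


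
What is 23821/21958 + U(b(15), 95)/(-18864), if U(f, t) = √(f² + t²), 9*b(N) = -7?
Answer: 23821/21958 - √731074/169776 ≈ 1.0798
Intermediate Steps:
b(N) = -7/9 (b(N) = (⅑)*(-7) = -7/9)
23821/21958 + U(b(15), 95)/(-18864) = 23821/21958 + √((-7/9)² + 95²)/(-18864) = 23821*(1/21958) + √(49/81 + 9025)*(-1/18864) = 23821/21958 + √(731074/81)*(-1/18864) = 23821/21958 + (√731074/9)*(-1/18864) = 23821/21958 - √731074/169776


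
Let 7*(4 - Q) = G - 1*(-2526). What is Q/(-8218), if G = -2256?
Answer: 121/28763 ≈ 0.0042068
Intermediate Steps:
Q = -242/7 (Q = 4 - (-2256 - 1*(-2526))/7 = 4 - (-2256 + 2526)/7 = 4 - 1/7*270 = 4 - 270/7 = -242/7 ≈ -34.571)
Q/(-8218) = -242/7/(-8218) = -242/7*(-1/8218) = 121/28763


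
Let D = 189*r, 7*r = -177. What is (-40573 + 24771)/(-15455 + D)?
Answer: 7901/10117 ≈ 0.78096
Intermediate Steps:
r = -177/7 (r = (⅐)*(-177) = -177/7 ≈ -25.286)
D = -4779 (D = 189*(-177/7) = -4779)
(-40573 + 24771)/(-15455 + D) = (-40573 + 24771)/(-15455 - 4779) = -15802/(-20234) = -15802*(-1/20234) = 7901/10117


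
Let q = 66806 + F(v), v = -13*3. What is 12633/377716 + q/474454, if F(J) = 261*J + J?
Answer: 13683985195/89604433532 ≈ 0.15272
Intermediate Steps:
v = -39
F(J) = 262*J
q = 56588 (q = 66806 + 262*(-39) = 66806 - 10218 = 56588)
12633/377716 + q/474454 = 12633/377716 + 56588/474454 = 12633*(1/377716) + 56588*(1/474454) = 12633/377716 + 28294/237227 = 13683985195/89604433532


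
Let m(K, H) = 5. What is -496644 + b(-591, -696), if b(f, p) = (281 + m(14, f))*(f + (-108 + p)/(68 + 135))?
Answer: -135360954/203 ≈ -6.6680e+5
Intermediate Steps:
b(f, p) = -30888/203 + 286*f + 286*p/203 (b(f, p) = (281 + 5)*(f + (-108 + p)/(68 + 135)) = 286*(f + (-108 + p)/203) = 286*(f + (-108 + p)*(1/203)) = 286*(f + (-108/203 + p/203)) = 286*(-108/203 + f + p/203) = -30888/203 + 286*f + 286*p/203)
-496644 + b(-591, -696) = -496644 + (-30888/203 + 286*(-591) + (286/203)*(-696)) = -496644 + (-30888/203 - 169026 - 6864/7) = -496644 - 34542222/203 = -135360954/203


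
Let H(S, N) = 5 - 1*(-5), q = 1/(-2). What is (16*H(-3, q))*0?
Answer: 0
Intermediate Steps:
q = -½ (q = 1*(-½) = -½ ≈ -0.50000)
H(S, N) = 10 (H(S, N) = 5 + 5 = 10)
(16*H(-3, q))*0 = (16*10)*0 = 160*0 = 0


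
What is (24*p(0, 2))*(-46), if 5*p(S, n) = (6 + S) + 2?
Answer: -8832/5 ≈ -1766.4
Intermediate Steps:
p(S, n) = 8/5 + S/5 (p(S, n) = ((6 + S) + 2)/5 = (8 + S)/5 = 8/5 + S/5)
(24*p(0, 2))*(-46) = (24*(8/5 + (1/5)*0))*(-46) = (24*(8/5 + 0))*(-46) = (24*(8/5))*(-46) = (192/5)*(-46) = -8832/5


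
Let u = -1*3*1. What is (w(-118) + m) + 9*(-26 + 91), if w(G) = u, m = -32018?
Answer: -31436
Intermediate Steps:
u = -3 (u = -3*1 = -3)
w(G) = -3
(w(-118) + m) + 9*(-26 + 91) = (-3 - 32018) + 9*(-26 + 91) = -32021 + 9*65 = -32021 + 585 = -31436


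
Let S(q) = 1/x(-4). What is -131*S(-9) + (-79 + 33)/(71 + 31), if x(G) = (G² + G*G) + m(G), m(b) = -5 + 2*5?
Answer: -7532/1887 ≈ -3.9915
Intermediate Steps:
m(b) = 5 (m(b) = -5 + 10 = 5)
x(G) = 5 + 2*G² (x(G) = (G² + G*G) + 5 = (G² + G²) + 5 = 2*G² + 5 = 5 + 2*G²)
S(q) = 1/37 (S(q) = 1/(5 + 2*(-4)²) = 1/(5 + 2*16) = 1/(5 + 32) = 1/37)
-131*S(-9) + (-79 + 33)/(71 + 31) = -131*1/37 + (-79 + 33)/(71 + 31) = -131/37 - 46/102 = -131/37 - 46*1/102 = -131/37 - 23/51 = -7532/1887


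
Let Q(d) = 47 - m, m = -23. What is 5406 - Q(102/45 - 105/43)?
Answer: 5336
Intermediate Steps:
Q(d) = 70 (Q(d) = 47 - 1*(-23) = 47 + 23 = 70)
5406 - Q(102/45 - 105/43) = 5406 - 1*70 = 5406 - 70 = 5336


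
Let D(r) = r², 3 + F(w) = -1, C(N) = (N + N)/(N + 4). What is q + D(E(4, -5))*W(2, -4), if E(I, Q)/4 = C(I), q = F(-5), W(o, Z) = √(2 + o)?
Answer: 28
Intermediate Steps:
C(N) = 2*N/(4 + N) (C(N) = (2*N)/(4 + N) = 2*N/(4 + N))
F(w) = -4 (F(w) = -3 - 1 = -4)
q = -4
E(I, Q) = 8*I/(4 + I) (E(I, Q) = 4*(2*I/(4 + I)) = 8*I/(4 + I))
q + D(E(4, -5))*W(2, -4) = -4 + (8*4/(4 + 4))²*√(2 + 2) = -4 + (8*4/8)²*√4 = -4 + (8*4*(⅛))²*2 = -4 + 4²*2 = -4 + 16*2 = -4 + 32 = 28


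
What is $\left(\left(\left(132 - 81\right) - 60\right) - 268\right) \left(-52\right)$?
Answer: $14404$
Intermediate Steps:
$\left(\left(\left(132 - 81\right) - 60\right) - 268\right) \left(-52\right) = \left(\left(51 - 60\right) - 268\right) \left(-52\right) = \left(-9 - 268\right) \left(-52\right) = \left(-277\right) \left(-52\right) = 14404$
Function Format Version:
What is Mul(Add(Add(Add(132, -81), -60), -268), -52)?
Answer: 14404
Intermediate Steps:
Mul(Add(Add(Add(132, -81), -60), -268), -52) = Mul(Add(Add(51, -60), -268), -52) = Mul(Add(-9, -268), -52) = Mul(-277, -52) = 14404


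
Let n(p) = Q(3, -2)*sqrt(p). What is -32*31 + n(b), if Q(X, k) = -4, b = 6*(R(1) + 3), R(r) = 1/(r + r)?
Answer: -992 - 4*sqrt(21) ≈ -1010.3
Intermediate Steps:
R(r) = 1/(2*r)
b = 21 (b = 6*((1/2)/1 + 3) = 6*((1/2)*1 + 3) = 6*(1/2 + 3) = 6*(7/2) = 21)
n(p) = -4*sqrt(p)
-32*31 + n(b) = -32*31 - 4*sqrt(21) = -992 - 4*sqrt(21)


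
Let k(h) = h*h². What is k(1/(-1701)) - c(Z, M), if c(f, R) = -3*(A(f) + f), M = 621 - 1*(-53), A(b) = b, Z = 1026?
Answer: 30297831921755/4921675101 ≈ 6156.0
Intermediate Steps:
M = 674 (M = 621 + 53 = 674)
k(h) = h³
c(f, R) = -6*f (c(f, R) = -3*(f + f) = -6*f)
k(1/(-1701)) - c(Z, M) = (1/(-1701))³ - (-6)*1026 = (-1/1701)³ - 1*(-6156) = -1/4921675101 + 6156 = 30297831921755/4921675101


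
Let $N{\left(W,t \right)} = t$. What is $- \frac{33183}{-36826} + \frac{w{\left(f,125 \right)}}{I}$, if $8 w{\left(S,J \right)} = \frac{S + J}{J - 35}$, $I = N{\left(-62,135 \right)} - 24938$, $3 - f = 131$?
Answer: $\frac{98764572293}{109607433360} \approx 0.90108$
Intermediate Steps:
$f = -128$ ($f = 3 - 131 = -128$)
$I = -24803$ ($I = 135 - 24938 = -24803$)
$w{\left(S,J \right)} = \frac{J + S}{8 \left(-35 + J\right)}$ ($w{\left(S,J \right)} = \frac{\left(S + J\right) \frac{1}{J - 35}}{8} = \frac{\left(J + S\right) \frac{1}{-35 + J}}{8} = \frac{\frac{1}{-35 + J} \left(J + S\right)}{8} = \frac{J + S}{8 \left(-35 + J\right)}$)
$- \frac{33183}{-36826} + \frac{w{\left(f,125 \right)}}{I} = - \frac{33183}{-36826} + \frac{\frac{1}{8} \frac{1}{-35 + 125} \left(125 - 128\right)}{-24803} = \left(-33183\right) \left(- \frac{1}{36826}\right) + \frac{1}{8} \cdot \frac{1}{90} \left(-3\right) \left(- \frac{1}{24803}\right) = \frac{33183}{36826} + \frac{1}{8} \cdot \frac{1}{90} \left(-3\right) \left(- \frac{1}{24803}\right) = \frac{33183}{36826} - - \frac{1}{5952720} = \frac{33183}{36826} + \frac{1}{5952720} = \frac{98764572293}{109607433360}$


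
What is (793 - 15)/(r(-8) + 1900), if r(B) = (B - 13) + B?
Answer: 778/1871 ≈ 0.41582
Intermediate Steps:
r(B) = -13 + 2*B (r(B) = (-13 + B) + B = -13 + 2*B)
(793 - 15)/(r(-8) + 1900) = (793 - 15)/((-13 + 2*(-8)) + 1900) = 778/((-13 - 16) + 1900) = 778/(-29 + 1900) = 778/1871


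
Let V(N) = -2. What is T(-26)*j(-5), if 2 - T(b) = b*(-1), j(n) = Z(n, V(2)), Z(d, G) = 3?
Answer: -72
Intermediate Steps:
j(n) = 3
T(b) = 2 + b (T(b) = 2 - b*(-1) = 2 - (-1)*b = 2 + b)
T(-26)*j(-5) = (2 - 26)*3 = -24*3 = -72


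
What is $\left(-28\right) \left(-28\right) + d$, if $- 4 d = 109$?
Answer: $\frac{3027}{4} \approx 756.75$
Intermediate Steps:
$d = - \frac{109}{4}$ ($d = \left(- \frac{1}{4}\right) 109 = - \frac{109}{4} \approx -27.25$)
$\left(-28\right) \left(-28\right) + d = \left(-28\right) \left(-28\right) - \frac{109}{4} = 784 - \frac{109}{4} = \frac{3027}{4}$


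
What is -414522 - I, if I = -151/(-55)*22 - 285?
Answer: -2071487/5 ≈ -4.1430e+5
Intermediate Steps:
I = -1123/5 (I = -151*(-1/55)*22 - 285 = (151/55)*22 - 285 = 302/5 - 285 = -1123/5 ≈ -224.60)
-414522 - I = -414522 - 1*(-1123/5) = -414522 + 1123/5 = -2071487/5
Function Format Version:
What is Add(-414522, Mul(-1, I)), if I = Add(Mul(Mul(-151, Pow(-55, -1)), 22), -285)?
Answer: Rational(-2071487, 5) ≈ -4.1430e+5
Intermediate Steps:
I = Rational(-1123, 5) (I = Add(Mul(Mul(-151, Rational(-1, 55)), 22), -285) = Add(Mul(Rational(151, 55), 22), -285) = Add(Rational(302, 5), -285) = Rational(-1123, 5) ≈ -224.60)
Add(-414522, Mul(-1, I)) = Add(-414522, Mul(-1, Rational(-1123, 5))) = Add(-414522, Rational(1123, 5)) = Rational(-2071487, 5)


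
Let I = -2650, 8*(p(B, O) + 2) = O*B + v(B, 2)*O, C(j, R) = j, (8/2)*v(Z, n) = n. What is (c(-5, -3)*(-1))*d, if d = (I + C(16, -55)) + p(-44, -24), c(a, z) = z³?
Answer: -135297/2 ≈ -67649.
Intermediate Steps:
v(Z, n) = n/4
p(B, O) = -2 + O/16 + B*O/8 (p(B, O) = -2 + (O*B + ((¼)*2)*O)/8 = -2 + (B*O + O/2)/8 = -2 + (O/2 + B*O)/8 = -2 + (O/16 + B*O/8) = -2 + O/16 + B*O/8)
d = -5011/2 (d = (-2650 + 16) + (-2 + (1/16)*(-24) + (⅛)*(-44)*(-24)) = -2634 + (-2 - 3/2 + 132) = -2634 + 257/2 = -5011/2 ≈ -2505.5)
(c(-5, -3)*(-1))*d = ((-3)³*(-1))*(-5011/2) = -27*(-1)*(-5011/2) = 27*(-5011/2) = -135297/2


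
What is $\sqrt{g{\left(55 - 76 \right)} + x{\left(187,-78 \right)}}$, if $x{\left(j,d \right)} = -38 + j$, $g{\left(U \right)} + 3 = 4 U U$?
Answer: $\sqrt{1910} \approx 43.704$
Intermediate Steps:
$g{\left(U \right)} = -3 + 4 U^{2}$ ($g{\left(U \right)} = -3 + 4 U U = -3 + 4 U^{2}$)
$\sqrt{g{\left(55 - 76 \right)} + x{\left(187,-78 \right)}} = \sqrt{\left(-3 + 4 \left(55 - 76\right)^{2}\right) + \left(-38 + 187\right)} = \sqrt{\left(-3 + 4 \left(55 - 76\right)^{2}\right) + 149} = \sqrt{\left(-3 + 4 \left(-21\right)^{2}\right) + 149} = \sqrt{\left(-3 + 4 \cdot 441\right) + 149} = \sqrt{\left(-3 + 1764\right) + 149} = \sqrt{1761 + 149} = \sqrt{1910}$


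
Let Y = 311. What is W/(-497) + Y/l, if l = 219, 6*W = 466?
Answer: 137558/108843 ≈ 1.2638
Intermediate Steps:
W = 233/3 (W = (⅙)*466 = 233/3 ≈ 77.667)
W/(-497) + Y/l = (233/3)/(-497) + 311/219 = (233/3)*(-1/497) + 311*(1/219) = -233/1491 + 311/219 = 137558/108843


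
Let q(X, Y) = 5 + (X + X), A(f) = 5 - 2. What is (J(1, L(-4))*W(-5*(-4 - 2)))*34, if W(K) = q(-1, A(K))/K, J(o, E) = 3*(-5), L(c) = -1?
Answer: -51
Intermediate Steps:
A(f) = 3
q(X, Y) = 5 + 2*X
J(o, E) = -15
W(K) = 3/K (W(K) = (5 + 2*(-1))/K = (5 - 2)/K = 3/K)
(J(1, L(-4))*W(-5*(-4 - 2)))*34 = -45/((-5*(-4 - 2)))*34 = -45/((-5*(-6)))*34 = -45/30*34 = -15*⅒*34 = -3/2*34 = -51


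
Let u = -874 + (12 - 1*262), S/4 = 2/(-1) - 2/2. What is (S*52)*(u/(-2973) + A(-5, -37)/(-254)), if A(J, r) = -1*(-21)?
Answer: -23198552/125857 ≈ -184.32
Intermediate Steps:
A(J, r) = 21
S = -12 (S = 4*(2/(-1) - 2/2) = 4*(2*(-1) - 2*1/2) = 4*(-2 - 1) = 4*(-3) = -12)
u = -1124 (u = -874 + (12 - 262) = -874 - 250 = -1124)
(S*52)*(u/(-2973) + A(-5, -37)/(-254)) = (-12*52)*(-1124/(-2973) + 21/(-254)) = -624*(-1124*(-1/2973) + 21*(-1/254)) = -624*(1124/2973 - 21/254) = -624*223063/755142 = -23198552/125857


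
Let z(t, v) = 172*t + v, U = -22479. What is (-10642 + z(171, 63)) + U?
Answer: -3646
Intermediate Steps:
z(t, v) = v + 172*t
(-10642 + z(171, 63)) + U = (-10642 + (63 + 172*171)) - 22479 = (-10642 + (63 + 29412)) - 22479 = (-10642 + 29475) - 22479 = 18833 - 22479 = -3646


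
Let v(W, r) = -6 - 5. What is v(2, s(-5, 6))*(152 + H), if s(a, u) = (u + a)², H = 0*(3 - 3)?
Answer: -1672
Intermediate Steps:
H = 0 (H = 0*0 = 0)
s(a, u) = (a + u)²
v(W, r) = -11
v(2, s(-5, 6))*(152 + H) = -11*(152 + 0) = -11*152 = -1672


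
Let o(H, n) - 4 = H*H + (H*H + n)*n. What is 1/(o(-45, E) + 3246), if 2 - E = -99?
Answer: 1/220001 ≈ 4.5454e-6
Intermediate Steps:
E = 101 (E = 2 - 1*(-99) = 2 + 99 = 101)
o(H, n) = 4 + H**2 + n*(n + H**2) (o(H, n) = 4 + (H*H + (H*H + n)*n) = 4 + (H**2 + (H**2 + n)*n) = 4 + (H**2 + (n + H**2)*n) = 4 + (H**2 + n*(n + H**2)) = 4 + H**2 + n*(n + H**2))
1/(o(-45, E) + 3246) = 1/((4 + (-45)**2 + 101**2 + 101*(-45)**2) + 3246) = 1/((4 + 2025 + 10201 + 101*2025) + 3246) = 1/((4 + 2025 + 10201 + 204525) + 3246) = 1/(216755 + 3246) = 1/220001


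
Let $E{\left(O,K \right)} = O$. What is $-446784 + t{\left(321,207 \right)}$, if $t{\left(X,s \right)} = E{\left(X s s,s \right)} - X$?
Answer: $13307424$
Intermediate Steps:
$t{\left(X,s \right)} = - X + X s^{2}$ ($t{\left(X,s \right)} = X s s - X = X s^{2} - X = - X + X s^{2}$)
$-446784 + t{\left(321,207 \right)} = -446784 + 321 \left(-1 + 207^{2}\right) = -446784 + 321 \left(-1 + 42849\right) = -446784 + 321 \cdot 42848 = -446784 + 13754208 = 13307424$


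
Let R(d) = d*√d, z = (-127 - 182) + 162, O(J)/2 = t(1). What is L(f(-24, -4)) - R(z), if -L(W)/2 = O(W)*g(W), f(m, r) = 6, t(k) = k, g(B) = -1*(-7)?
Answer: -28 + 1029*I*√3 ≈ -28.0 + 1782.3*I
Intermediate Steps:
g(B) = 7
O(J) = 2 (O(J) = 2*1 = 2)
z = -147 (z = -309 + 162 = -147)
R(d) = d^(3/2)
L(W) = -28 (L(W) = -4*7 = -2*14 = -28)
L(f(-24, -4)) - R(z) = -28 - (-147)^(3/2) = -28 - (-1029)*I*√3 = -28 + 1029*I*√3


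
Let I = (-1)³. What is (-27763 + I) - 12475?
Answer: -40239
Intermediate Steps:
I = -1
(-27763 + I) - 12475 = (-27763 - 1) - 12475 = -27764 - 12475 = -40239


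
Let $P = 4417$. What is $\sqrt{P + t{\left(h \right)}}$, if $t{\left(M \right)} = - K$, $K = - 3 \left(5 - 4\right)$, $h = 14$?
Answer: $2 \sqrt{1105} \approx 66.483$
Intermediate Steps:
$K = -3$ ($K = \left(-3\right) 1 = -3$)
$t{\left(M \right)} = 3$ ($t{\left(M \right)} = \left(-1\right) \left(-3\right) = 3$)
$\sqrt{P + t{\left(h \right)}} = \sqrt{4417 + 3} = \sqrt{4420} = 2 \sqrt{1105}$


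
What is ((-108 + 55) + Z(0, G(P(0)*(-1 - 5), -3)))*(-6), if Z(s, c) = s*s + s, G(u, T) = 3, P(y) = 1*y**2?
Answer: 318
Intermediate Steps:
P(y) = y**2
Z(s, c) = s + s**2 (Z(s, c) = s**2 + s = s + s**2)
((-108 + 55) + Z(0, G(P(0)*(-1 - 5), -3)))*(-6) = ((-108 + 55) + 0*(1 + 0))*(-6) = (-53 + 0*1)*(-6) = (-53 + 0)*(-6) = -53*(-6) = 318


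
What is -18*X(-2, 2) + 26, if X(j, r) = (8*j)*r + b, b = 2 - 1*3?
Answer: 620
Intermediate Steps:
b = -1 (b = 2 - 3 = -1)
X(j, r) = -1 + 8*j*r (X(j, r) = (8*j)*r - 1 = 8*j*r - 1 = -1 + 8*j*r)
-18*X(-2, 2) + 26 = -18*(-1 + 8*(-2)*2) + 26 = -18*(-1 - 32) + 26 = -18*(-33) + 26 = 594 + 26 = 620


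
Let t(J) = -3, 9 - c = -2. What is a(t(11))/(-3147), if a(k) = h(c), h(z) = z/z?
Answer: -1/3147 ≈ -0.00031776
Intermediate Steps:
c = 11 (c = 9 - 1*(-2) = 9 + 2 = 11)
h(z) = 1
a(k) = 1
a(t(11))/(-3147) = 1/(-3147) = 1*(-1/3147) = -1/3147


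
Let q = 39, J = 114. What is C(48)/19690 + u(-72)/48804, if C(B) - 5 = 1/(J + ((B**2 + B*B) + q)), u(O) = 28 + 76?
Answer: 454633891/190628607015 ≈ 0.0023849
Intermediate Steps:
u(O) = 104
C(B) = 5 + 1/(153 + 2*B**2) (C(B) = 5 + 1/(114 + ((B**2 + B*B) + 39)) = 5 + 1/(114 + ((B**2 + B**2) + 39)) = 5 + 1/(114 + (2*B**2 + 39)) = 5 + 1/(114 + (39 + 2*B**2)) = 5 + 1/(153 + 2*B**2))
C(48)/19690 + u(-72)/48804 = (2*(383 + 5*48**2)/(153 + 2*48**2))/19690 + 104/48804 = (2*(383 + 5*2304)/(153 + 2*2304))*(1/19690) + 104*(1/48804) = (2*(383 + 11520)/(153 + 4608))*(1/19690) + 26/12201 = (2*11903/4761)*(1/19690) + 26/12201 = (2*(1/4761)*11903)*(1/19690) + 26/12201 = (23806/4761)*(1/19690) + 26/12201 = 11903/46872045 + 26/12201 = 454633891/190628607015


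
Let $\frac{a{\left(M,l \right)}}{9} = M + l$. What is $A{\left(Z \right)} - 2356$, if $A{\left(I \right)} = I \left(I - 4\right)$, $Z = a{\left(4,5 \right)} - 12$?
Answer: $2129$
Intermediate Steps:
$a{\left(M,l \right)} = 9 M + 9 l$ ($a{\left(M,l \right)} = 9 \left(M + l\right) = 9 M + 9 l$)
$Z = 69$ ($Z = \left(9 \cdot 4 + 9 \cdot 5\right) - 12 = \left(36 + 45\right) - 12 = 81 - 12 = 69$)
$A{\left(I \right)} = I \left(-4 + I\right)$
$A{\left(Z \right)} - 2356 = 69 \left(-4 + 69\right) - 2356 = 69 \cdot 65 - 2356 = 4485 - 2356 = 2129$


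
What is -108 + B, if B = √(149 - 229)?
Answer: -108 + 4*I*√5 ≈ -108.0 + 8.9443*I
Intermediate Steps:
B = 4*I*√5 (B = √(-80) = 4*I*√5 ≈ 8.9443*I)
-108 + B = -108 + 4*I*√5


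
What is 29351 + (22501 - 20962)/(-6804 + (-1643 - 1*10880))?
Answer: 567265238/19327 ≈ 29351.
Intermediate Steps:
29351 + (22501 - 20962)/(-6804 + (-1643 - 1*10880)) = 29351 + 1539/(-6804 + (-1643 - 10880)) = 29351 + 1539/(-6804 - 12523) = 29351 + 1539/(-19327) = 29351 + 1539*(-1/19327) = 29351 - 1539/19327 = 567265238/19327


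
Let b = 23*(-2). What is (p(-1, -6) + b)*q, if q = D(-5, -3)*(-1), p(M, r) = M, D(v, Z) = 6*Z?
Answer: -846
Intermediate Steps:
q = 18 (q = (6*(-3))*(-1) = -18*(-1) = 18)
b = -46
(p(-1, -6) + b)*q = (-1 - 46)*18 = -47*18 = -846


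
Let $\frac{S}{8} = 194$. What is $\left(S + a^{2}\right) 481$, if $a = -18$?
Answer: $902356$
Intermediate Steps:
$S = 1552$ ($S = 8 \cdot 194 = 1552$)
$\left(S + a^{2}\right) 481 = \left(1552 + \left(-18\right)^{2}\right) 481 = \left(1552 + 324\right) 481 = 1876 \cdot 481 = 902356$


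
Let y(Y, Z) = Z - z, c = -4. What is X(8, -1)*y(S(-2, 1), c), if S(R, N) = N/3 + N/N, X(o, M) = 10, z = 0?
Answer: -40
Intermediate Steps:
S(R, N) = 1 + N/3 (S(R, N) = N*(⅓) + 1 = N/3 + 1 = 1 + N/3)
y(Y, Z) = Z (y(Y, Z) = Z - 1*0 = Z + 0 = Z)
X(8, -1)*y(S(-2, 1), c) = 10*(-4) = -40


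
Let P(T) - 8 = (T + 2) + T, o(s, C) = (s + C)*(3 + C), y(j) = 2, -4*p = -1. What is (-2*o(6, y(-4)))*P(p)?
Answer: -840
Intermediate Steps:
p = ¼ (p = -¼*(-1) = ¼ ≈ 0.25000)
o(s, C) = (3 + C)*(C + s) (o(s, C) = (C + s)*(3 + C) = (3 + C)*(C + s))
P(T) = 10 + 2*T (P(T) = 8 + ((T + 2) + T) = 8 + ((2 + T) + T) = 8 + (2 + 2*T) = 10 + 2*T)
(-2*o(6, y(-4)))*P(p) = (-2*(2² + 3*2 + 3*6 + 2*6))*(10 + 2*(¼)) = (-2*(4 + 6 + 18 + 12))*(10 + ½) = -2*40*(21/2) = -80*21/2 = -840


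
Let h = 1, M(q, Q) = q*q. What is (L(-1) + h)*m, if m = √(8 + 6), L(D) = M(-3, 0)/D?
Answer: -8*√14 ≈ -29.933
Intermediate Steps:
M(q, Q) = q²
L(D) = 9/D (L(D) = (-3)²/D = 9/D)
m = √14 ≈ 3.7417
(L(-1) + h)*m = (9/(-1) + 1)*√14 = (9*(-1) + 1)*√14 = (-9 + 1)*√14 = -8*√14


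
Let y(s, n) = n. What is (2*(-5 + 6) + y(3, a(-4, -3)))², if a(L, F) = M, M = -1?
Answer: 1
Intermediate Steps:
a(L, F) = -1
(2*(-5 + 6) + y(3, a(-4, -3)))² = (2*(-5 + 6) - 1)² = (2*1 - 1)² = (2 - 1)² = 1² = 1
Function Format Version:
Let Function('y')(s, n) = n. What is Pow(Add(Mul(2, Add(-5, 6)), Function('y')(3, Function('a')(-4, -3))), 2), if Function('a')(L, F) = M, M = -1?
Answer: 1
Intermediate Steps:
Function('a')(L, F) = -1
Pow(Add(Mul(2, Add(-5, 6)), Function('y')(3, Function('a')(-4, -3))), 2) = Pow(Add(Mul(2, Add(-5, 6)), -1), 2) = Pow(Add(Mul(2, 1), -1), 2) = Pow(Add(2, -1), 2) = Pow(1, 2) = 1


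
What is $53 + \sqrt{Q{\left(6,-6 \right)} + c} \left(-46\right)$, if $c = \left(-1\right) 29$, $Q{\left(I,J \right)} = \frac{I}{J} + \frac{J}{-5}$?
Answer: $53 - \frac{552 i \sqrt{5}}{5} \approx 53.0 - 246.86 i$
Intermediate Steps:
$Q{\left(I,J \right)} = - \frac{J}{5} + \frac{I}{J}$ ($Q{\left(I,J \right)} = \frac{I}{J} + J \left(- \frac{1}{5}\right) = \frac{I}{J} - \frac{J}{5} = - \frac{J}{5} + \frac{I}{J}$)
$c = -29$
$53 + \sqrt{Q{\left(6,-6 \right)} + c} \left(-46\right) = 53 + \sqrt{\left(\left(- \frac{1}{5}\right) \left(-6\right) + \frac{6}{-6}\right) - 29} \left(-46\right) = 53 + \sqrt{\left(\frac{6}{5} + 6 \left(- \frac{1}{6}\right)\right) - 29} \left(-46\right) = 53 + \sqrt{\left(\frac{6}{5} - 1\right) - 29} \left(-46\right) = 53 + \sqrt{\frac{1}{5} - 29} \left(-46\right) = 53 + \sqrt{- \frac{144}{5}} \left(-46\right) = 53 + \frac{12 i \sqrt{5}}{5} \left(-46\right) = 53 - \frac{552 i \sqrt{5}}{5}$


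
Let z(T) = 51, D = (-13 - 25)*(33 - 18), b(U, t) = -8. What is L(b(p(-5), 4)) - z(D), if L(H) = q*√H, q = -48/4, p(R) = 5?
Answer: -51 - 24*I*√2 ≈ -51.0 - 33.941*I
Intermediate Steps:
q = -12 (q = -48/4 = -16*¾ = -12)
D = -570 (D = -38*15 = -570)
L(H) = -12*√H
L(b(p(-5), 4)) - z(D) = -24*I*√2 - 1*51 = -24*I*√2 - 51 = -51 - 24*I*√2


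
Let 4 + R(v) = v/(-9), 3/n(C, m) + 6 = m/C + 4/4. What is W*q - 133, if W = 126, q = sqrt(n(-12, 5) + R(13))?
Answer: -133 + 462*I*sqrt(1885)/65 ≈ -133.0 + 308.59*I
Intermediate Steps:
n(C, m) = 3/(-5 + m/C) (n(C, m) = 3/(-6 + (m/C + 4/4)) = 3/(-6 + (m/C + 4*(1/4))) = 3/(-6 + (m/C + 1)) = 3/(-6 + (1 + m/C)) = 3/(-5 + m/C))
R(v) = -4 - v/9 (R(v) = -4 + v/(-9) = -4 + v*(-1/9) = -4 - v/9)
q = 11*I*sqrt(1885)/195 (q = sqrt(3*(-12)/(5 - 5*(-12)) + (-4 - 1/9*13)) = sqrt(3*(-12)/(5 + 60) + (-4 - 13/9)) = sqrt(3*(-12)/65 - 49/9) = sqrt(3*(-12)*(1/65) - 49/9) = sqrt(-36/65 - 49/9) = sqrt(-3509/585) = 11*I*sqrt(1885)/195 ≈ 2.4491*I)
W*q - 133 = 126*(11*I*sqrt(1885)/195) - 133 = 462*I*sqrt(1885)/65 - 133 = -133 + 462*I*sqrt(1885)/65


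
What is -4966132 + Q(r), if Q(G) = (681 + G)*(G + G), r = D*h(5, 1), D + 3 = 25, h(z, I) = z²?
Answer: -3612032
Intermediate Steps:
D = 22 (D = -3 + 25 = 22)
r = 550 (r = 22*5² = 22*25 = 550)
Q(G) = 2*G*(681 + G) (Q(G) = (681 + G)*(2*G) = 2*G*(681 + G))
-4966132 + Q(r) = -4966132 + 2*550*(681 + 550) = -4966132 + 2*550*1231 = -4966132 + 1354100 = -3612032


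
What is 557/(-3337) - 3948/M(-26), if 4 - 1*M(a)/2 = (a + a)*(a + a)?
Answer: 847223/1501650 ≈ 0.56419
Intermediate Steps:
M(a) = 8 - 8*a² (M(a) = 8 - 2*(a + a)*(a + a) = 8 - 2*2*a*2*a = 8 - 8*a²)
557/(-3337) - 3948/M(-26) = 557/(-3337) - 3948/(8 - 8*(-26)²) = 557*(-1/3337) - 3948/(8 - 8*676) = -557/3337 - 3948/(8 - 5408) = -557/3337 - 3948/(-5400) = -557/3337 - 3948*(-1/5400) = -557/3337 + 329/450 = 847223/1501650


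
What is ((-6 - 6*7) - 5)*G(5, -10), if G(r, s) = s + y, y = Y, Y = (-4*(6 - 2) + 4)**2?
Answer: -7102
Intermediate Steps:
Y = 144 (Y = (-4*4 + 4)**2 = (-16 + 4)**2 = (-12)**2 = 144)
y = 144
G(r, s) = 144 + s (G(r, s) = s + 144 = 144 + s)
((-6 - 6*7) - 5)*G(5, -10) = ((-6 - 6*7) - 5)*(144 - 10) = ((-6 - 42) - 5)*134 = (-48 - 5)*134 = -53*134 = -7102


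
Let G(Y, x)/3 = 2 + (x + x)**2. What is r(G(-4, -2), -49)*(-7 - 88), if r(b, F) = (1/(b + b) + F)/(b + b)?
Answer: 502645/11664 ≈ 43.094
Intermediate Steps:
G(Y, x) = 6 + 12*x**2 (G(Y, x) = 3*(2 + (x + x)**2) = 3*(2 + (2*x)**2) = 3*(2 + 4*x**2) = 6 + 12*x**2)
r(b, F) = (F + 1/(2*b))/(2*b) (r(b, F) = (1/(2*b) + F)/((2*b)) = (1/(2*b) + F)*(1/(2*b)) = (F + 1/(2*b))*(1/(2*b)) = (F + 1/(2*b))/(2*b))
r(G(-4, -2), -49)*(-7 - 88) = ((1 + 2*(-49)*(6 + 12*(-2)**2))/(4*(6 + 12*(-2)**2)**2))*(-7 - 88) = ((1 + 2*(-49)*(6 + 12*4))/(4*(6 + 12*4)**2))*(-95) = ((1 + 2*(-49)*(6 + 48))/(4*(6 + 48)**2))*(-95) = ((1/4)*(1 + 2*(-49)*54)/54**2)*(-95) = ((1/4)*(1/2916)*(1 - 5292))*(-95) = ((1/4)*(1/2916)*(-5291))*(-95) = -5291/11664*(-95) = 502645/11664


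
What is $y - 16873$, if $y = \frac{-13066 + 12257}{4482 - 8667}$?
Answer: $- \frac{70612696}{4185} \approx -16873.0$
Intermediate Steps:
$y = \frac{809}{4185}$ ($y = - \frac{809}{-4185} = \left(-809\right) \left(- \frac{1}{4185}\right) = \frac{809}{4185} \approx 0.19331$)
$y - 16873 = \frac{809}{4185} - 16873 = - \frac{70612696}{4185}$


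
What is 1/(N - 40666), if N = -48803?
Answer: -1/89469 ≈ -1.1177e-5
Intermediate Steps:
1/(N - 40666) = 1/(-48803 - 40666) = 1/(-89469) = -1/89469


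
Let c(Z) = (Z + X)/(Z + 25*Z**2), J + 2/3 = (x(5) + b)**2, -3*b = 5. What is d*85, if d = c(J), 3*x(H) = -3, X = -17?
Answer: -72675/84622 ≈ -0.85882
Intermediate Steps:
x(H) = -1 (x(H) = (1/3)*(-3) = -1)
b = -5/3 (b = -1/3*5 = -5/3 ≈ -1.6667)
J = 58/9 (J = -2/3 + (-1 - 5/3)**2 = -2/3 + (-8/3)**2 = -2/3 + 64/9 = 58/9 ≈ 6.4444)
c(Z) = (-17 + Z)/(Z + 25*Z**2) (c(Z) = (Z - 17)/(Z + 25*Z**2) = (-17 + Z)/(Z + 25*Z**2))
d = -855/84622 (d = (-17 + 58/9)/((58/9)*(1 + 25*(58/9))) = (9/58)*(-95/9)/(1 + 1450/9) = (9/58)*(-95/9)/(1459/9) = (9/58)*(9/1459)*(-95/9) = -855/84622 ≈ -0.010104)
d*85 = -855/84622*85 = -72675/84622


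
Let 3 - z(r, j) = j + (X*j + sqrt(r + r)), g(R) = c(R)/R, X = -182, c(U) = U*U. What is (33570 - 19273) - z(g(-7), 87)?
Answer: -1453 + I*sqrt(14) ≈ -1453.0 + 3.7417*I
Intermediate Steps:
c(U) = U**2
g(R) = R (g(R) = R**2/R = R)
z(r, j) = 3 + 181*j - sqrt(2)*sqrt(r) (z(r, j) = 3 - (j + (-182*j + sqrt(r + r))) = 3 - (j + (-182*j + sqrt(2*r))) = 3 - (j + (-182*j + sqrt(2)*sqrt(r))) = 3 - (-181*j + sqrt(2)*sqrt(r)) = 3 + (181*j - sqrt(2)*sqrt(r)) = 3 + 181*j - sqrt(2)*sqrt(r))
(33570 - 19273) - z(g(-7), 87) = (33570 - 19273) - (3 + 181*87 - sqrt(2)*sqrt(-7)) = 14297 - (3 + 15747 - sqrt(2)*I*sqrt(7)) = 14297 - (3 + 15747 - I*sqrt(14)) = 14297 - (15750 - I*sqrt(14)) = 14297 + (-15750 + I*sqrt(14)) = -1453 + I*sqrt(14)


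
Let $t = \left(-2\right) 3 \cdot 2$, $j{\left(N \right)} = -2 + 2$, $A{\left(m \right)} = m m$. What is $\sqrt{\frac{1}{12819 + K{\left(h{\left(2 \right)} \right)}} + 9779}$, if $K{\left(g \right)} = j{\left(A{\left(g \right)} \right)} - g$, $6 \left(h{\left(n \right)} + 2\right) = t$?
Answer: $\frac{3 \sqrt{178661602346}}{12823} \approx 98.889$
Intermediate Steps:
$A{\left(m \right)} = m^{2}$
$j{\left(N \right)} = 0$
$t = -12$ ($t = \left(-6\right) 2 = -12$)
$h{\left(n \right)} = -4$ ($h{\left(n \right)} = -2 + \frac{1}{6} \left(-12\right) = -2 - 2 = -4$)
$K{\left(g \right)} = - g$ ($K{\left(g \right)} = 0 - g = - g$)
$\sqrt{\frac{1}{12819 + K{\left(h{\left(2 \right)} \right)}} + 9779} = \sqrt{\frac{1}{12819 - -4} + 9779} = \sqrt{\frac{1}{12819 + 4} + 9779} = \sqrt{\frac{1}{12823} + 9779} = \sqrt{\frac{125396118}{12823}} = \frac{3 \sqrt{178661602346}}{12823}$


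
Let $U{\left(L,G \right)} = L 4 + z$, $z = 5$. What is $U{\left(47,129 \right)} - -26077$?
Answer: $26270$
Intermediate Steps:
$U{\left(L,G \right)} = 5 + 4 L$ ($U{\left(L,G \right)} = L 4 + 5 = 4 L + 5 = 5 + 4 L$)
$U{\left(47,129 \right)} - -26077 = \left(5 + 4 \cdot 47\right) - -26077 = \left(5 + 188\right) + 26077 = 193 + 26077 = 26270$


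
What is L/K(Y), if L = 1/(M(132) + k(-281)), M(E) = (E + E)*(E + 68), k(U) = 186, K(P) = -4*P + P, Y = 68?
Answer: -1/10809144 ≈ -9.2514e-8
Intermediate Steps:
K(P) = -3*P
M(E) = 2*E*(68 + E) (M(E) = (2*E)*(68 + E) = 2*E*(68 + E))
L = 1/52986 (L = 1/(2*132*(68 + 132) + 186) = 1/(2*132*200 + 186) = 1/(52800 + 186) = 1/52986 ≈ 1.8873e-5)
L/K(Y) = 1/(52986*((-3*68))) = (1/52986)/(-204) = (1/52986)*(-1/204) = -1/10809144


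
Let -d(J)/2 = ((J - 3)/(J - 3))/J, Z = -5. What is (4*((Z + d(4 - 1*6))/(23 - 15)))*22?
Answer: -44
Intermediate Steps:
d(J) = -2/J (d(J) = -2*(J - 3)/(J - 3)/J = -2*(-3 + J)/(-3 + J)/J = -2/J)
(4*((Z + d(4 - 1*6))/(23 - 15)))*22 = (4*((-5 - 2/(4 - 1*6))/(23 - 15)))*22 = (4*((-5 - 2/(4 - 6))/8))*22 = (4*((-5 - 2/(-2))*(⅛)))*22 = (4*((-5 - 2*(-½))*(⅛)))*22 = (4*((-5 + 1)*(⅛)))*22 = (4*(-4*⅛))*22 = (4*(-½))*22 = -2*22 = -44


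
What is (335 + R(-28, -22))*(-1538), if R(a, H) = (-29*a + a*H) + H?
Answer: -2677658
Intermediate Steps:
R(a, H) = H - 29*a + H*a (R(a, H) = (-29*a + H*a) + H = H - 29*a + H*a)
(335 + R(-28, -22))*(-1538) = (335 + (-22 - 29*(-28) - 22*(-28)))*(-1538) = (335 + (-22 + 812 + 616))*(-1538) = (335 + 1406)*(-1538) = 1741*(-1538) = -2677658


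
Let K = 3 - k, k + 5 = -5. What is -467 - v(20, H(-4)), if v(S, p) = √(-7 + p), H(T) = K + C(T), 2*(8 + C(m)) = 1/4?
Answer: -467 - I*√30/4 ≈ -467.0 - 1.3693*I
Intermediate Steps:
k = -10 (k = -5 - 5 = -10)
K = 13 (K = 3 - 1*(-10) = 3 + 10 = 13)
C(m) = -63/8 (C(m) = -8 + (½)/4 = -8 + (½)*(¼) = -8 + ⅛ = -63/8)
H(T) = 41/8 (H(T) = 13 - 63/8 = 41/8)
-467 - v(20, H(-4)) = -467 - √(-7 + 41/8) = -467 - √(-15/8) = -467 - I*√30/4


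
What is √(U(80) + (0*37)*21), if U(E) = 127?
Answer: √127 ≈ 11.269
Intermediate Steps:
√(U(80) + (0*37)*21) = √(127 + (0*37)*21) = √(127 + 0*21) = √(127 + 0) = √127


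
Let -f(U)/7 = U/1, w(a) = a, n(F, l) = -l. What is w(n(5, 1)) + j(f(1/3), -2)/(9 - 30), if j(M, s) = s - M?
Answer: -64/63 ≈ -1.0159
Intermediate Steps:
f(U) = -7*U (f(U) = -7*U/1 = -7*U)
w(n(5, 1)) + j(f(1/3), -2)/(9 - 30) = -1*1 + (-2 - (-7)/3)/(9 - 30) = -1 + (-2 - (-7)/3)/(-21) = -1 - (-2 - 1*(-7/3))/21 = -1 - (-2 + 7/3)/21 = -1 - 1/21*⅓ = -1 - 1/63 = -64/63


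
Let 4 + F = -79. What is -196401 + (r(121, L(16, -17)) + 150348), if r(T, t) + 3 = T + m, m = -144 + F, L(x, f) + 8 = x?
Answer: -46162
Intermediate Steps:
F = -83 (F = -4 - 79 = -83)
L(x, f) = -8 + x
m = -227 (m = -144 - 83 = -227)
r(T, t) = -230 + T (r(T, t) = -3 + (T - 227) = -3 + (-227 + T) = -230 + T)
-196401 + (r(121, L(16, -17)) + 150348) = -196401 + ((-230 + 121) + 150348) = -196401 + (-109 + 150348) = -196401 + 150239 = -46162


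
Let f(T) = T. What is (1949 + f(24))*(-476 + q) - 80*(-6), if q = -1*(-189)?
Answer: -565771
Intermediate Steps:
q = 189
(1949 + f(24))*(-476 + q) - 80*(-6) = (1949 + 24)*(-476 + 189) - 80*(-6) = 1973*(-287) + 480 = -566251 + 480 = -565771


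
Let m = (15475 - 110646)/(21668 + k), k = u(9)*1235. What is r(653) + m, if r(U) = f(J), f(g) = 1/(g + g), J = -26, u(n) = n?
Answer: -4981675/1704716 ≈ -2.9223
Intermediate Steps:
k = 11115 (k = 9*1235 = 11115)
f(g) = 1/(2*g)
r(U) = -1/52 (r(U) = (½)/(-26) = (½)*(-1/26) = -1/52)
m = -95171/32783 (m = (15475 - 110646)/(21668 + 11115) = -95171/32783 ≈ -2.9031)
r(653) + m = -1/52 - 95171/32783 = -4981675/1704716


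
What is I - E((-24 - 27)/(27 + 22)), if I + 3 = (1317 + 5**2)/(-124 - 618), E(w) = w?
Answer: -9785/2597 ≈ -3.7678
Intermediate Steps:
I = -1784/371 (I = -3 + (1317 + 5**2)/(-124 - 618) = -3 + (1317 + 25)/(-742) = -3 + 1342*(-1/742) = -3 - 671/371 = -1784/371 ≈ -4.8086)
I - E((-24 - 27)/(27 + 22)) = -1784/371 - (-24 - 27)/(27 + 22) = -1784/371 - (-51)/49 = -1784/371 - 1*(-51/49) = -1784/371 + 51/49 = -9785/2597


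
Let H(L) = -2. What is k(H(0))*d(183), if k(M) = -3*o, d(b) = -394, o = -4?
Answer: -4728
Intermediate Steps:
k(M) = 12 (k(M) = -3*(-4) = 12)
k(H(0))*d(183) = 12*(-394) = -4728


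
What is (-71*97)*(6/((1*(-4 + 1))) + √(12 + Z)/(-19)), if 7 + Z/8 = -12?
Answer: 13774 + 13774*I*√35/19 ≈ 13774.0 + 4288.8*I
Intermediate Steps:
Z = -152 (Z = -56 + 8*(-12) = -56 - 96 = -152)
(-71*97)*(6/((1*(-4 + 1))) + √(12 + Z)/(-19)) = (-71*97)*(6/((1*(-4 + 1))) + √(12 - 152)/(-19)) = -6887*(6/((1*(-3))) + √(-140)*(-1/19)) = -6887*(6/(-3) + (2*I*√35)*(-1/19)) = -6887*(6*(-⅓) - 2*I*√35/19) = -6887*(-2 - 2*I*√35/19) = 13774 + 13774*I*√35/19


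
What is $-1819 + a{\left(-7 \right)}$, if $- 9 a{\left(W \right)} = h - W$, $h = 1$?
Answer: $- \frac{16379}{9} \approx -1819.9$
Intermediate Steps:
$a{\left(W \right)} = - \frac{1}{9} + \frac{W}{9}$ ($a{\left(W \right)} = - \frac{1 - W}{9} = - \frac{1}{9} + \frac{W}{9}$)
$-1819 + a{\left(-7 \right)} = -1819 + \left(- \frac{1}{9} + \frac{1}{9} \left(-7\right)\right) = -1819 - \frac{8}{9} = - \frac{16379}{9}$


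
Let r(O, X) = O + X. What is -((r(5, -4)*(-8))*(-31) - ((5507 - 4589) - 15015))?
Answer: -14345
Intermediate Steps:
-((r(5, -4)*(-8))*(-31) - ((5507 - 4589) - 15015)) = -(((5 - 4)*(-8))*(-31) - ((5507 - 4589) - 15015)) = -((1*(-8))*(-31) - (918 - 15015)) = -(-8*(-31) - 1*(-14097)) = -(248 + 14097) = -1*14345 = -14345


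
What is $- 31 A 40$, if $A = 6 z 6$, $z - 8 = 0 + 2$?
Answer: $-446400$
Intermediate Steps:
$z = 10$ ($z = 8 + \left(0 + 2\right) = 8 + 2 = 10$)
$A = 360$ ($A = 6 \cdot 10 \cdot 6 = 60 \cdot 6 = 360$)
$- 31 A 40 = \left(-31\right) 360 \cdot 40 = \left(-11160\right) 40 = -446400$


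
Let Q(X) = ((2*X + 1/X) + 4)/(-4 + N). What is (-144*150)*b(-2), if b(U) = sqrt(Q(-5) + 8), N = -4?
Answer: -3240*sqrt(390) ≈ -63985.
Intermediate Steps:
Q(X) = -1/2 - X/4 - 1/(8*X) (Q(X) = ((2*X + 1/X) + 4)/(-4 - 4) = ((2*X + 1/X) + 4)/(-8) = ((1/X + 2*X) + 4)*(-1/8) = (4 + 1/X + 2*X)*(-1/8) = -1/2 - X/4 - 1/(8*X))
b(U) = 3*sqrt(390)/20 (b(U) = sqrt((-1/2 - 1/4*(-5) - 1/8/(-5)) + 8) = sqrt((-1/2 + 5/4 - 1/8*(-1/5)) + 8) = sqrt((-1/2 + 5/4 + 1/40) + 8) = sqrt(31/40 + 8) = sqrt(351/40) = 3*sqrt(390)/20)
(-144*150)*b(-2) = (-144*150)*(3*sqrt(390)/20) = -3240*sqrt(390)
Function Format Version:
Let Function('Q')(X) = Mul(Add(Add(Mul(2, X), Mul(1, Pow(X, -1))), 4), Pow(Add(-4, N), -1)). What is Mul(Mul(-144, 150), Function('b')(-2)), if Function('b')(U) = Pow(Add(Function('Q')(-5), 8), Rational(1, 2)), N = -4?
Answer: Mul(-3240, Pow(390, Rational(1, 2))) ≈ -63985.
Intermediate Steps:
Function('Q')(X) = Add(Rational(-1, 2), Mul(Rational(-1, 4), X), Mul(Rational(-1, 8), Pow(X, -1))) (Function('Q')(X) = Mul(Add(Add(Mul(2, X), Mul(1, Pow(X, -1))), 4), Pow(Add(-4, -4), -1)) = Mul(Add(Add(Mul(2, X), Pow(X, -1)), 4), Pow(-8, -1)) = Mul(Add(Add(Pow(X, -1), Mul(2, X)), 4), Rational(-1, 8)) = Mul(Add(4, Pow(X, -1), Mul(2, X)), Rational(-1, 8)) = Add(Rational(-1, 2), Mul(Rational(-1, 4), X), Mul(Rational(-1, 8), Pow(X, -1))))
Function('b')(U) = Mul(Rational(3, 20), Pow(390, Rational(1, 2))) (Function('b')(U) = Pow(Add(Add(Rational(-1, 2), Mul(Rational(-1, 4), -5), Mul(Rational(-1, 8), Pow(-5, -1))), 8), Rational(1, 2)) = Pow(Add(Add(Rational(-1, 2), Rational(5, 4), Mul(Rational(-1, 8), Rational(-1, 5))), 8), Rational(1, 2)) = Pow(Add(Add(Rational(-1, 2), Rational(5, 4), Rational(1, 40)), 8), Rational(1, 2)) = Pow(Add(Rational(31, 40), 8), Rational(1, 2)) = Pow(Rational(351, 40), Rational(1, 2)) = Mul(Rational(3, 20), Pow(390, Rational(1, 2))))
Mul(Mul(-144, 150), Function('b')(-2)) = Mul(Mul(-144, 150), Mul(Rational(3, 20), Pow(390, Rational(1, 2)))) = Mul(-21600, Mul(Rational(3, 20), Pow(390, Rational(1, 2)))) = Mul(-3240, Pow(390, Rational(1, 2)))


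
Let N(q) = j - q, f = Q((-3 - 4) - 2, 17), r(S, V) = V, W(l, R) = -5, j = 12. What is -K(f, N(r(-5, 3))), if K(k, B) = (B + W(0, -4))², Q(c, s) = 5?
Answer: -16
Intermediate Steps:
f = 5
N(q) = 12 - q
K(k, B) = (-5 + B)² (K(k, B) = (B - 5)² = (-5 + B)²)
-K(f, N(r(-5, 3))) = -(-5 + (12 - 1*3))² = -(-5 + (12 - 3))² = -(-5 + 9)² = -1*4² = -1*16 = -16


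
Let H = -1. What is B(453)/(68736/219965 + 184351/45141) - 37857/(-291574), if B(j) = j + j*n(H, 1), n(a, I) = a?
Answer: 37857/291574 ≈ 0.12984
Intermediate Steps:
B(j) = 0 (B(j) = j + j*(-1) = j - j = 0)
B(453)/(68736/219965 + 184351/45141) - 37857/(-291574) = 0/(68736/219965 + 184351/45141) - 37857/(-291574) = 0/(68736*(1/219965) + 184351*(1/45141)) - 37857*(-1/291574) = 0/(68736/219965 + 184351/45141) + 37857/291574 = 0/(1064721451/242181465) + 37857/291574 = 0*(242181465/1064721451) + 37857/291574 = 0 + 37857/291574 = 37857/291574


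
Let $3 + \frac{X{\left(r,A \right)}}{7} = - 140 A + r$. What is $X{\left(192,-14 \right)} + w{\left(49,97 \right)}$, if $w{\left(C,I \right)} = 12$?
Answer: $15055$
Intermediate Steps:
$X{\left(r,A \right)} = -21 - 980 A + 7 r$ ($X{\left(r,A \right)} = -21 + 7 \left(- 140 A + r\right) = -21 + 7 \left(r - 140 A\right) = -21 - \left(- 7 r + 980 A\right) = -21 - 980 A + 7 r$)
$X{\left(192,-14 \right)} + w{\left(49,97 \right)} = \left(-21 - -13720 + 7 \cdot 192\right) + 12 = \left(-21 + 13720 + 1344\right) + 12 = 15043 + 12 = 15055$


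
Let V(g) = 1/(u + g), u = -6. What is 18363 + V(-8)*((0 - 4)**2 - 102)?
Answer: 128584/7 ≈ 18369.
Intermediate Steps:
V(g) = 1/(-6 + g)
18363 + V(-8)*((0 - 4)**2 - 102) = 18363 + ((0 - 4)**2 - 102)/(-6 - 8) = 18363 + ((-4)**2 - 102)/(-14) = 18363 - (16 - 102)/14 = 18363 - 1/14*(-86) = 18363 + 43/7 = 128584/7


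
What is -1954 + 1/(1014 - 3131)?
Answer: -4136619/2117 ≈ -1954.0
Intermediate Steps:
-1954 + 1/(1014 - 3131) = -1954 + 1/(-2117) = -1954 - 1/2117 = -4136619/2117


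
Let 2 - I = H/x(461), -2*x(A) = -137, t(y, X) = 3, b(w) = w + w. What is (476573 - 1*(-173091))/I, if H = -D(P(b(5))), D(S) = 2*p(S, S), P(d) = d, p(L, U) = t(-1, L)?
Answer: 44501984/143 ≈ 3.1120e+5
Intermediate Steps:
b(w) = 2*w
x(A) = 137/2 (x(A) = -½*(-137) = 137/2)
p(L, U) = 3
D(S) = 6 (D(S) = 2*3 = 6)
H = -6 (H = -1*6 = -6)
I = 286/137 (I = 2 - (-6)/137/2 = 2 - (-6)*2/137 = 2 - 1*(-12/137) = 2 + 12/137 = 286/137 ≈ 2.0876)
(476573 - 1*(-173091))/I = (476573 - 1*(-173091))/(286/137) = (476573 + 173091)*(137/286) = 649664*(137/286) = 44501984/143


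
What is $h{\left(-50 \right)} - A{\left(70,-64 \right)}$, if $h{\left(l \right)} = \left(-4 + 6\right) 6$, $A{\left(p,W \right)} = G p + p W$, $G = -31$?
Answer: $6662$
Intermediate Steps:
$A{\left(p,W \right)} = - 31 p + W p$ ($A{\left(p,W \right)} = - 31 p + p W = - 31 p + W p$)
$h{\left(l \right)} = 12$ ($h{\left(l \right)} = 2 \cdot 6 = 12$)
$h{\left(-50 \right)} - A{\left(70,-64 \right)} = 12 - 70 \left(-31 - 64\right) = 12 - 70 \left(-95\right) = 12 - -6650 = 12 + 6650 = 6662$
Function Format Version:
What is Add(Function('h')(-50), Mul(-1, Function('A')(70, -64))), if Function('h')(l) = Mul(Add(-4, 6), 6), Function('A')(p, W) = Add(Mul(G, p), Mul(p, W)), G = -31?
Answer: 6662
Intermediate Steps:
Function('A')(p, W) = Add(Mul(-31, p), Mul(W, p)) (Function('A')(p, W) = Add(Mul(-31, p), Mul(p, W)) = Add(Mul(-31, p), Mul(W, p)))
Function('h')(l) = 12 (Function('h')(l) = Mul(2, 6) = 12)
Add(Function('h')(-50), Mul(-1, Function('A')(70, -64))) = Add(12, Mul(-1, Mul(70, Add(-31, -64)))) = Add(12, Mul(-1, Mul(70, -95))) = Add(12, Mul(-1, -6650)) = Add(12, 6650) = 6662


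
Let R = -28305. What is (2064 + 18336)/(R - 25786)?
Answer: -20400/54091 ≈ -0.37714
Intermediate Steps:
(2064 + 18336)/(R - 25786) = (2064 + 18336)/(-28305 - 25786) = 20400/(-54091) = 20400*(-1/54091) = -20400/54091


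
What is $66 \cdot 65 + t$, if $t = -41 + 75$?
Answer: $4324$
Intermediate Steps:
$t = 34$
$66 \cdot 65 + t = 66 \cdot 65 + 34 = 4290 + 34 = 4324$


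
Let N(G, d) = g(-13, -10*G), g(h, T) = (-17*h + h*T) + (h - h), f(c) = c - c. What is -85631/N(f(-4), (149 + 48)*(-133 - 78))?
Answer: -6587/17 ≈ -387.47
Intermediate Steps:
f(c) = 0
g(h, T) = -17*h + T*h (g(h, T) = (-17*h + T*h) + 0 = -17*h + T*h)
N(G, d) = 221 + 130*G (N(G, d) = -13*(-17 - 10*G) = 221 + 130*G)
-85631/N(f(-4), (149 + 48)*(-133 - 78)) = -85631/(221 + 130*0) = -85631/(221 + 0) = -85631/221 = -85631*1/221 = -6587/17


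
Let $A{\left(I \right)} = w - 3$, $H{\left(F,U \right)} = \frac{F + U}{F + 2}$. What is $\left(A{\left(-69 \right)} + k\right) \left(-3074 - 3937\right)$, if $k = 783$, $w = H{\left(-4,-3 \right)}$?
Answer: $- \frac{10986237}{2} \approx -5.4931 \cdot 10^{6}$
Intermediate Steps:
$H{\left(F,U \right)} = \frac{F + U}{2 + F}$
$w = \frac{7}{2}$ ($w = \frac{-4 - 3}{2 - 4} = \frac{1}{-2} \left(-7\right) = \left(- \frac{1}{2}\right) \left(-7\right) = \frac{7}{2} \approx 3.5$)
$A{\left(I \right)} = \frac{1}{2}$ ($A{\left(I \right)} = \frac{7}{2} - 3 = \frac{1}{2}$)
$\left(A{\left(-69 \right)} + k\right) \left(-3074 - 3937\right) = \left(\frac{1}{2} + 783\right) \left(-3074 - 3937\right) = \frac{1567}{2} \left(-7011\right) = - \frac{10986237}{2}$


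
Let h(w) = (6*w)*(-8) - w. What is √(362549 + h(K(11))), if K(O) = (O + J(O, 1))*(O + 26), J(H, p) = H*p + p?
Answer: 15*√1426 ≈ 566.44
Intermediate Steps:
J(H, p) = p + H*p
K(O) = (1 + 2*O)*(26 + O) (K(O) = (O + 1*(1 + O))*(O + 26) = (O + (1 + O))*(26 + O) = (1 + 2*O)*(26 + O))
h(w) = -49*w (h(w) = -48*w - w = -49*w)
√(362549 + h(K(11))) = √(362549 - 49*(26 + 2*11² + 53*11)) = √(362549 - 49*(26 + 2*121 + 583)) = √(362549 - 49*(26 + 242 + 583)) = √(362549 - 49*851) = √(362549 - 41699) = √320850 = 15*√1426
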